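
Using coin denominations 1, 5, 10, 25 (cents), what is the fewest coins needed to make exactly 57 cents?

5

57 − 2×25→7 − 1×5→2 − 2×1→0
Total coins = 2 + 1 + 2 = 5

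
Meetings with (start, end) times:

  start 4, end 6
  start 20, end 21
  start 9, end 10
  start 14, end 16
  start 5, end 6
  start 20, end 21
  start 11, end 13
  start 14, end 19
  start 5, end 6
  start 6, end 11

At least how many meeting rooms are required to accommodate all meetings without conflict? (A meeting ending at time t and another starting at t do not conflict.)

3

Events (time:±→running): 4:+→1 5:+→2 5:+→3 … peak 3.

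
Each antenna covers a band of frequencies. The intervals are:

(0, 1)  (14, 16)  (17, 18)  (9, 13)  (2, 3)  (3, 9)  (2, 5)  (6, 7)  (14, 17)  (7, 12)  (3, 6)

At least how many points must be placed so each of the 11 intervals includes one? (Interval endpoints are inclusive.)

6

Sorted: [0,1] [2,3] [2,5] [3,6] [6,7] [3,9] [7,12] [9,13] [14,16] [14,17] [17,18]
{[0,1]} hit by 1; {[2,3],[2,5],[3,6]} hit by 3; {[6,7],[3,9],[7,12]} hit by 7; {[9,13]} hit by 13; {[14,16],[14,17]} hit by 16; {[17,18]} hit by 18.
Points: 1, 3, 7, 13, 16, 18 (6 total).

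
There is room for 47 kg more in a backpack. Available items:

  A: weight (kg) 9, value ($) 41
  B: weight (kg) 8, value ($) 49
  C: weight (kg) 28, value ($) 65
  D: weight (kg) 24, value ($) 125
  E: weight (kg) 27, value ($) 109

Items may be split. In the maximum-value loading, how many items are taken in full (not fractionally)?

Sort by value per unit weight and fill in that order.
Order: B (49/8=6.12) > D (125/24=5.21) > A (41/9=4.56) > E (109/27=4.04) > C (65/28=2.32)
Fill: take B (8 @ 49) → take D (24 @ 125) → take A (9 @ 41) → take 6/27 of E → 24.22; 47/47 used.
3 item(s) taken whole; one partial (take 6/27 of E).

3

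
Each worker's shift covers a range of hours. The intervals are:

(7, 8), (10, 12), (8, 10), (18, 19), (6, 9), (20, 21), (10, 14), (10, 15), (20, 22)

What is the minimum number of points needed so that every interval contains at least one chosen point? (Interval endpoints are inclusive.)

By right end: [7,8]  [6,9]  [8,10]  [10,12]  [10,14]  [10,15]  [18,19]  [20,21]  [20,22]
[7,8] uncovered → point at 8; [10,12] uncovered → point at 12; [18,19] uncovered → point at 19; [20,21] uncovered → point at 21.
Points: 8, 12, 19, 21 (4 total).

4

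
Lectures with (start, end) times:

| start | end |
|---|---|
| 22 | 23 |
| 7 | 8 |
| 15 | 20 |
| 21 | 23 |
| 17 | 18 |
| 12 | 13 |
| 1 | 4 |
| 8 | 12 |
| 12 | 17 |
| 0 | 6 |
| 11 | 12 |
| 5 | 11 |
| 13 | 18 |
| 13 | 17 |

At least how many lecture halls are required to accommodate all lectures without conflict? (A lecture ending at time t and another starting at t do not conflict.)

The answer is the maximum number of intervals overlapping at any instant.
starts: [0, 1, 5, 7, 8, 11, 12, 12, 13, 13, 15, 17, 21, 22]
ends:   [4, 6, 8, 11, 12, 12, 13, 17, 17, 18, 18, 20, 23, 23]
s0→1 s1→2 e4→1 s5→2 e6→1 s7→2 e8→1 s8→2 e11→1 s11→2 e12→1 e12→0 s12→1 s12→2 e13→1 s13→2 s13→3 s15→4  — peak 4.

4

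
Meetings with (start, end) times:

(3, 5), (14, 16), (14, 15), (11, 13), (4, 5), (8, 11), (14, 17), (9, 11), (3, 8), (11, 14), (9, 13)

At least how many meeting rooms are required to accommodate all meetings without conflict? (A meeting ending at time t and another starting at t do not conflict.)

3

starts: [3, 3, 4, 8, 9, 9, 11, 11, 14, 14, 14]
ends:   [5, 5, 8, 11, 11, 13, 13, 14, 15, 16, 17]
s3→1 s3→2 s4→3  — peak 3.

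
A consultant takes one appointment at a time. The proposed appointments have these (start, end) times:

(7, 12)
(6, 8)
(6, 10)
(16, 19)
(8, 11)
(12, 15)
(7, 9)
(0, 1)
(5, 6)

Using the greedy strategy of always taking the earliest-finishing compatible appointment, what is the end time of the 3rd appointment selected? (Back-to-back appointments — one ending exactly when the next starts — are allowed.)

8

By end time: (0,1), (5,6), (6,8), (7,9), (6,10), (8,11), (7,12), (12,15), (16,19).
Pick (0,1); next start ≥ 1 → (5,6); next start ≥ 6 → (6,8); next start ≥ 8 → (8,11); next start ≥ 11 → (12,15); next start ≥ 15 → (16,19).
Selected: (0,1) (5,6) (6,8) (8,11) (12,15) (16,19)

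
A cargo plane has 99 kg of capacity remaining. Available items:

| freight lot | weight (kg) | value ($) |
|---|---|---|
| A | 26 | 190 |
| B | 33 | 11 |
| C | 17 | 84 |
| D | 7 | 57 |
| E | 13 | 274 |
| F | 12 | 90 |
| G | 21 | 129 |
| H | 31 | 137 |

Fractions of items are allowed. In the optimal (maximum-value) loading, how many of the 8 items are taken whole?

Sort by value per unit weight and fill in that order.
Order: E (274/13=21.08) > D (57/7=8.14) > F (90/12=7.50) > A (190/26=7.31) > G (129/21=6.14) > C (84/17=4.94) > H (137/31=4.42) > B (11/33=0.33)
Fill: take E (13 @ 274) → take D (7 @ 57) → take F (12 @ 90) → take A (26 @ 190) → take G (21 @ 129) → take C (17 @ 84) → take 3/31 of H → 13.26; 99/99 used.
6 item(s) taken whole; one partial (take 3/31 of H).

6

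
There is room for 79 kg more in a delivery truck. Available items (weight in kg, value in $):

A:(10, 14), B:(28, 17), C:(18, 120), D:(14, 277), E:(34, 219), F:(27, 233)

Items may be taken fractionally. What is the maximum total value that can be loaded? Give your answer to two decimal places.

758.82

Sort by value per unit weight and fill in that order.
Ratios (sorted): D 19.79, F 8.63, C 6.67, E 6.44, A 1.40, B 0.61
take D (14 @ 277); take F (27 @ 233); take C (18 @ 120); take 20/34 of E → 128.82. Capacity used 79/79.
Total value = 758.82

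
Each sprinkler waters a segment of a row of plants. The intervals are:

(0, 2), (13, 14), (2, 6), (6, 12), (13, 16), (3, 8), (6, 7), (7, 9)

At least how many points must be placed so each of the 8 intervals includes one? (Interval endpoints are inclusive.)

By right end: [0,2]  [2,6]  [6,7]  [3,8]  [7,9]  [6,12]  [13,14]  [13,16]
[0,2] uncovered → point at 2; [6,7] uncovered → point at 7; [13,14] uncovered → point at 14.
Points: 2, 7, 14 (3 total).

3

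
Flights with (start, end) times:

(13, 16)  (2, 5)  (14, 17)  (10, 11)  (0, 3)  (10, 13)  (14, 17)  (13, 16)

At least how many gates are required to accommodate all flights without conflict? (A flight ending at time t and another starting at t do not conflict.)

starts: [0, 2, 10, 10, 13, 13, 14, 14]
ends:   [3, 5, 11, 13, 16, 16, 17, 17]
s0→1 s2→2 e3→1 e5→0 s10→1 s10→2 e11→1 e13→0 s13→1 s13→2 s14→3 s14→4  — peak 4.

4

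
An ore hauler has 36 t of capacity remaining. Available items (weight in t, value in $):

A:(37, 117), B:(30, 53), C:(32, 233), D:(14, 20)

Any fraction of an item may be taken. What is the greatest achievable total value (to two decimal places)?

Ratios (sorted): C 7.28, A 3.16, B 1.77, D 1.43
take C (32 @ 233); take 4/37 of A → 12.65. Capacity used 36/36.
Total value = 245.65

245.65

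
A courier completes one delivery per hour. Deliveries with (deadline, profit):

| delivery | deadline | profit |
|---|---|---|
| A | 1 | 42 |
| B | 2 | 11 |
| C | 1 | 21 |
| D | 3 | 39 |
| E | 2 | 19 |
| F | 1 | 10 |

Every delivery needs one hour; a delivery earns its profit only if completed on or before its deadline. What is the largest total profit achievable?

Profit order: A=42 D=39 C=21 E=19 B=11 F=10
Assign: A→slot 1, D→slot 3, C skipped, E→slot 2, B skipped, F skipped.
Slots: [1:A] [2:E] [3:D]
Profit = 42 + 19 + 39 = 100

100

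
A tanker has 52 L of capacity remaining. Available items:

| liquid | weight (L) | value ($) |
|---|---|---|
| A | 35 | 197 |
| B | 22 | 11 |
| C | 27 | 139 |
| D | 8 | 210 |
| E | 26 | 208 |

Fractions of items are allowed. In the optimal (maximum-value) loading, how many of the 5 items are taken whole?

2

Ratios (sorted): D 26.25, E 8.00, A 5.63, C 5.15, B 0.50
take D (8 @ 210); take E (26 @ 208); take 18/35 of A → 101.31. Capacity used 52/52.
2 item(s) taken whole; one partial (take 18/35 of A).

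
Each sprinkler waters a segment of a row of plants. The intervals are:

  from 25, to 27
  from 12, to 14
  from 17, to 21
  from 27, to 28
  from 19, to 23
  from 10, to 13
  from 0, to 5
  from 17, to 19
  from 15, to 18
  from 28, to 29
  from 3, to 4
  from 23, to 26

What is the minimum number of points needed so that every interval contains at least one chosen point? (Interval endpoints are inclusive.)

Process intervals by earliest right end; each time one isn't hit yet, stab at its right endpoint.
By right end: [3,4]  [0,5]  [10,13]  [12,14]  [15,18]  [17,19]  [17,21]  [19,23]  [23,26]  [25,27]  [27,28]  [28,29]
[3,4] uncovered → point at 4; [10,13] uncovered → point at 13; [15,18] uncovered → point at 18; [19,23] uncovered → point at 23; [25,27] uncovered → point at 27; [28,29] uncovered → point at 29.
Points: 4, 13, 18, 23, 27, 29 (6 total).

6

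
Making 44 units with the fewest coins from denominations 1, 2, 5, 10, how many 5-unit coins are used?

0

44 − 4×10→4 − 2×2→0
Count of 5: 0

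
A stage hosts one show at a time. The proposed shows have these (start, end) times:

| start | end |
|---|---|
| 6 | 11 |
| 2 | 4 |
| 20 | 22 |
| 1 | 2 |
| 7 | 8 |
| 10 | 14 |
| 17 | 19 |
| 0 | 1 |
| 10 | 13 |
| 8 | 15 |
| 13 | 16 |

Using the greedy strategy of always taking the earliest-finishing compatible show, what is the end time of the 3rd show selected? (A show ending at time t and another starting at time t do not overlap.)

Sort by end time and greedily take each interval whose start is ≥ the last chosen end.
Sorted by end: (0,1)  (1,2)  (2,4)  (7,8)  (6,11)  (10,13)  (10,14)  (8,15)  (13,16)  (17,19)  (20,22)
take (0,1); take (1,2); take (2,4); take (7,8); take (10,13); take (13,16); take (17,19); take (20,22).
Selected: (0,1) (1,2) (2,4) (7,8) (10,13) (13,16) (17,19) (20,22)

4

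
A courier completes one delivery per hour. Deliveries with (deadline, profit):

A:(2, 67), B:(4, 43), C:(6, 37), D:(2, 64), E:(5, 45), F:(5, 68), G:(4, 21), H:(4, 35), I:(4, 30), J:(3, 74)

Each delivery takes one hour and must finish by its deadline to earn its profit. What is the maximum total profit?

355

Sort by profit descending; place each in the latest free slot ≤ its deadline.
By profit: J(d3,74), F(d5,68), A(d2,67), D(d2,64), E(d5,45), B(d4,43), C(d6,37), H(d4,35), I(d4,30), G(d4,21)
J→slot 3; F→slot 5; A→slot 2; D→slot 1; E→slot 4; B skipped; C→slot 6; H skipped; I skipped; G skipped.
Profit = 64 + 67 + 74 + 45 + 68 + 37 = 355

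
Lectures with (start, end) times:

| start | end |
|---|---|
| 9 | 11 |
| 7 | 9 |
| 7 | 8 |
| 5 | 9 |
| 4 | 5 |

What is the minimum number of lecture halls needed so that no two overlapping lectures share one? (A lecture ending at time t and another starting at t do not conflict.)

Events (time:±→running): 4:+→1 5:-→0 5:+→1 7:+→2 7:+→3 … peak 3.

3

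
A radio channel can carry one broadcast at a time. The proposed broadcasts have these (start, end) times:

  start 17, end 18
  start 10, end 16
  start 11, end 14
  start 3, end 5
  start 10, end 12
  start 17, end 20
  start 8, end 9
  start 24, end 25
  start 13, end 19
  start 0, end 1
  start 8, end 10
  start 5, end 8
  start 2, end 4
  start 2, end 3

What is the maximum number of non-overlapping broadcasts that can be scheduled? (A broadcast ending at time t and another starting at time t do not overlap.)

8

By end time: (0,1), (2,3), (2,4), (3,5), (5,8), (8,9), (8,10), (10,12), (11,14), (10,16), (17,18), (13,19), (17,20), (24,25).
Pick (0,1); next start ≥ 1 → (2,3); next start ≥ 3 → (3,5); next start ≥ 5 → (5,8); next start ≥ 8 → (8,9); next start ≥ 9 → (10,12); next start ≥ 12 → (17,18); next start ≥ 18 → (24,25).
Selected 8 broadcasts.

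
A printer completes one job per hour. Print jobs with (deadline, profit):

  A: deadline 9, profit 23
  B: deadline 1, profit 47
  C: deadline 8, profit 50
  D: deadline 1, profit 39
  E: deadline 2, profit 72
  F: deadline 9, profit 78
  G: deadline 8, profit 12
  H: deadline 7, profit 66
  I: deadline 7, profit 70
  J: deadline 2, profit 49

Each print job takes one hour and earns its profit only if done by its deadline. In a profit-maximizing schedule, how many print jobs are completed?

8

Profit order: F=78 E=72 I=70 H=66 C=50 J=49 B=47 D=39 A=23 G=12
Assign: F→slot 9, E→slot 2, I→slot 7, H→slot 6, C→slot 8, J→slot 1, B skipped, D skipped, A→slot 5, G→slot 4.
Slots: [1:J] [2:E] [4:G] [5:A] [6:H] [7:I] [8:C] [9:F]
8 of 10 scheduled.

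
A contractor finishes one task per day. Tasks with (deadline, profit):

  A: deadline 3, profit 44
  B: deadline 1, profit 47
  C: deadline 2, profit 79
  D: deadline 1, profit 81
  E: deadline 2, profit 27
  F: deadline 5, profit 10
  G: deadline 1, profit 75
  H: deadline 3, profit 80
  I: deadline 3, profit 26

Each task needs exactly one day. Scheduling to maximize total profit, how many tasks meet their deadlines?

Profit order: D=81 H=80 C=79 G=75 B=47 A=44 E=27 I=26 F=10
Assign: D→slot 1, H→slot 3, C→slot 2, G skipped, B skipped, A skipped, E skipped, I skipped, F→slot 5.
Slots: [1:D] [2:C] [3:H] [5:F]
4 of 9 scheduled.

4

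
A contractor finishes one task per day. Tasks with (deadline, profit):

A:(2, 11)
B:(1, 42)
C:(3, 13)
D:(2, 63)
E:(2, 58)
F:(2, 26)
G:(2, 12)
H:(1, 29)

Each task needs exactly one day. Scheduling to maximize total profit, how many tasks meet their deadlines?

Sort by profit descending; place each in the latest free slot ≤ its deadline.
By profit: D(d2,63), E(d2,58), B(d1,42), H(d1,29), F(d2,26), C(d3,13), G(d2,12), A(d2,11)
D→slot 2; E→slot 1; B skipped; H skipped; F skipped; C→slot 3; G skipped; A skipped.
3 of 8 scheduled.

3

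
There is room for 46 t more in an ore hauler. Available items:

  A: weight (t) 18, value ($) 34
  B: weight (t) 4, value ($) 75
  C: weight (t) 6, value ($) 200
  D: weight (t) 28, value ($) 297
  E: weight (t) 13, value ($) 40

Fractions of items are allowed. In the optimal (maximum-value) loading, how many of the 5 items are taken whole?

3

Order: C (200/6=33.33) > B (75/4=18.75) > D (297/28=10.61) > E (40/13=3.08) > A (34/18=1.89)
Fill: take C (6 @ 200) → take B (4 @ 75) → take D (28 @ 297) → take 8/13 of E → 24.62; 46/46 used.
3 item(s) taken whole; one partial (take 8/13 of E).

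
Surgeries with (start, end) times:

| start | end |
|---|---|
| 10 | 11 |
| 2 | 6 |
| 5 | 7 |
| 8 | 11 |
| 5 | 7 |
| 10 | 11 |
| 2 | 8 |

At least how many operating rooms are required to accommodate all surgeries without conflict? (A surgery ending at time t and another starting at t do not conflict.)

Count concurrent intervals with a sweep; the peak is the room count.
Events (time:±→running): 2:+→1 2:+→2 5:+→3 5:+→4 … peak 4.

4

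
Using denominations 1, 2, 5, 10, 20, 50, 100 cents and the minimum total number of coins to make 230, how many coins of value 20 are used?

1

230 = 2×100 + 1×20 + 1×10
Count of 20: 1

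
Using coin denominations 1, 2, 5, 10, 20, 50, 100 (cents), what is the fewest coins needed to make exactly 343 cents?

7

343 = 3×100 + 2×20 + 1×2 + 1×1
Total coins = 3 + 2 + 1 + 1 = 7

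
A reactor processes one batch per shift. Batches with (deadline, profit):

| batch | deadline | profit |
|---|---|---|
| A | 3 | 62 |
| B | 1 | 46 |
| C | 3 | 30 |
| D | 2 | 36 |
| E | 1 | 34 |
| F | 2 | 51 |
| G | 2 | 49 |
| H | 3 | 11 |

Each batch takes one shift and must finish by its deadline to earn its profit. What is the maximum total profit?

162

Sort by profit descending; place each in the latest free slot ≤ its deadline.
By profit: A(d3,62), F(d2,51), G(d2,49), B(d1,46), D(d2,36), E(d1,34), C(d3,30), H(d3,11)
A→slot 3; F→slot 2; G→slot 1; B skipped; D skipped; E skipped; C skipped; H skipped.
Profit = 49 + 51 + 62 = 162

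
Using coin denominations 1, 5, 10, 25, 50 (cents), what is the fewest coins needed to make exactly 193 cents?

9

193 = 3×50 + 1×25 + 1×10 + 1×5 + 3×1
Total coins = 3 + 1 + 1 + 1 + 3 = 9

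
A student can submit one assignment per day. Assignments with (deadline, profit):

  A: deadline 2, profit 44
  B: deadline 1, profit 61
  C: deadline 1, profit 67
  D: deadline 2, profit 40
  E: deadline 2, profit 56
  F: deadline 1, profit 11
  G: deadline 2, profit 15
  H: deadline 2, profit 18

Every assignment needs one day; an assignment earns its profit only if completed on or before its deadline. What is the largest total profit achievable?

123

Profit order: C=67 B=61 E=56 A=44 D=40 H=18 G=15 F=11
Assign: C→slot 1, B skipped, E→slot 2, A skipped, D skipped, H skipped, G skipped, F skipped.
Slots: [1:C] [2:E]
Profit = 67 + 56 = 123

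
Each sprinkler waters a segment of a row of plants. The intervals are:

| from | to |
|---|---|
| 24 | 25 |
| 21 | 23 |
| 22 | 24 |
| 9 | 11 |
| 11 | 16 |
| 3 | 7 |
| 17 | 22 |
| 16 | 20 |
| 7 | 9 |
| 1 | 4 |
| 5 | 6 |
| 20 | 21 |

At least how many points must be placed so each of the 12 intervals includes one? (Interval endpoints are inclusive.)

6

Sort by right endpoint; whenever an interval is uncovered, place a point at its right end.
By right end: [1,4]  [5,6]  [3,7]  [7,9]  [9,11]  [11,16]  [16,20]  [20,21]  [17,22]  [21,23]  [22,24]  [24,25]
[1,4] uncovered → point at 4; [5,6] uncovered → point at 6; [7,9] uncovered → point at 9; [11,16] uncovered → point at 16; [20,21] uncovered → point at 21; [22,24] uncovered → point at 24.
Points: 4, 6, 9, 16, 21, 24 (6 total).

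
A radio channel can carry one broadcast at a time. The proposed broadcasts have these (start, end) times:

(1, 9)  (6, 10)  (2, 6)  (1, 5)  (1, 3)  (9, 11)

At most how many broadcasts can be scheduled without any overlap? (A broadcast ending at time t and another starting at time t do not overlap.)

2

Greedy by earliest finish: after sorting by end time, pick each interval compatible with the last pick.
By end time: (1,3), (1,5), (2,6), (1,9), (6,10), (9,11).
Pick (1,3); next start ≥ 3 → (6,10).
Selected 2 broadcasts.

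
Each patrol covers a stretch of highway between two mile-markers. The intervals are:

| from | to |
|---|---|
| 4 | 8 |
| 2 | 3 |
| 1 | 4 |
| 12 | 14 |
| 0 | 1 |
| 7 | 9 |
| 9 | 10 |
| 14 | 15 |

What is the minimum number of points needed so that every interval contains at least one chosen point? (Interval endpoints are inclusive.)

Sorted: [0,1] [2,3] [1,4] [4,8] [7,9] [9,10] [12,14] [14,15]
{[0,1]} hit by 1; {[2,3],[1,4]} hit by 3; {[4,8],[7,9]} hit by 8; {[9,10]} hit by 10; {[12,14],[14,15]} hit by 14.
Points: 1, 3, 8, 10, 14 (5 total).

5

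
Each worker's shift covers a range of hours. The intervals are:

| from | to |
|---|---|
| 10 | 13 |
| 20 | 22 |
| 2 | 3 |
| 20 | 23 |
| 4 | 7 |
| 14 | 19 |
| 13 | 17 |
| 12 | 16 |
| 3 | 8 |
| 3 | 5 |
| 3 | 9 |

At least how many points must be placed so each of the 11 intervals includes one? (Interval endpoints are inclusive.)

5

Process intervals by earliest right end; each time one isn't hit yet, stab at its right endpoint.
By right end: [2,3]  [3,5]  [4,7]  [3,8]  [3,9]  [10,13]  [12,16]  [13,17]  [14,19]  [20,22]  [20,23]
[2,3] uncovered → point at 3; [4,7] uncovered → point at 7; [10,13] uncovered → point at 13; [14,19] uncovered → point at 19; [20,22] uncovered → point at 22.
Points: 3, 7, 13, 19, 22 (5 total).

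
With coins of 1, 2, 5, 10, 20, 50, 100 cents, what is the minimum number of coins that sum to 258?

6

Use the largest denomination that fits, subtract, and repeat.
258 − 2×100→58 − 1×50→8 − 1×5→3 − 1×2→1 − 1×1→0
Total coins = 2 + 1 + 1 + 1 + 1 = 6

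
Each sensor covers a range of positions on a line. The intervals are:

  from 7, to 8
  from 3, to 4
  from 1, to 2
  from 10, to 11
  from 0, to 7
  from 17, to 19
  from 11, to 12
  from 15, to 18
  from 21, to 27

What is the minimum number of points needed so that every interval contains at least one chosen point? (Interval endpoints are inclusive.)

6

By right end: [1,2]  [3,4]  [0,7]  [7,8]  [10,11]  [11,12]  [15,18]  [17,19]  [21,27]
[1,2] uncovered → point at 2; [3,4] uncovered → point at 4; [7,8] uncovered → point at 8; [10,11] uncovered → point at 11; [15,18] uncovered → point at 18; [21,27] uncovered → point at 27.
Points: 2, 4, 8, 11, 18, 27 (6 total).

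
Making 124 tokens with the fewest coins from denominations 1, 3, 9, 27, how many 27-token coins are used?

4

124 − 4×27→16 − 1×9→7 − 2×3→1 − 1×1→0
Count of 27: 4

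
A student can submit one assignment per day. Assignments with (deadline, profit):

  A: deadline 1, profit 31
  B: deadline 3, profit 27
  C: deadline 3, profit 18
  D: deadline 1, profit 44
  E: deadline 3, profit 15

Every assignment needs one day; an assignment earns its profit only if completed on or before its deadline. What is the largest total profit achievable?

89

Sort by profit descending; place each in the latest free slot ≤ its deadline.
By profit: D(d1,44), A(d1,31), B(d3,27), C(d3,18), E(d3,15)
D→slot 1; A skipped; B→slot 3; C→slot 2; E skipped.
Profit = 44 + 18 + 27 = 89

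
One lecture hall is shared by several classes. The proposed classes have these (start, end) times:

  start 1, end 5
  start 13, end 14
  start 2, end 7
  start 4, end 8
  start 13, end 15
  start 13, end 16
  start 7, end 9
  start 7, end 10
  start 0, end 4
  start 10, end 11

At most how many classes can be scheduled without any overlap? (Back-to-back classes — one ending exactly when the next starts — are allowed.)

4

Sort by end time and greedily take each interval whose start is ≥ the last chosen end.
By end time: (0,4), (1,5), (2,7), (4,8), (7,9), (7,10), (10,11), (13,14), (13,15), (13,16).
Pick (0,4); next start ≥ 4 → (4,8); next start ≥ 8 → (10,11); next start ≥ 11 → (13,14).
Selected 4 classes.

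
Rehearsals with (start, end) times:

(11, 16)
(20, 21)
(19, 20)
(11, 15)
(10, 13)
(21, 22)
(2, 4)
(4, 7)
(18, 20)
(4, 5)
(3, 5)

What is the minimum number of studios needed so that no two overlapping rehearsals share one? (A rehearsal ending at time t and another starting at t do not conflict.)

3

Events (time:±→running): 2:+→1 3:+→2 4:-→1 4:+→2 4:+→3 … peak 3.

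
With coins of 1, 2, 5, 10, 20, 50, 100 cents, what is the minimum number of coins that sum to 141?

4

141 = 1×100 + 2×20 + 1×1
Total coins = 1 + 2 + 1 = 4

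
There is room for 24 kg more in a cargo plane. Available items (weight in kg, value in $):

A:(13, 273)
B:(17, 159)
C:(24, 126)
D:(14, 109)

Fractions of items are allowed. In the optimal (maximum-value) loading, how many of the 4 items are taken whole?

Greedy by value/weight ratio, highest first.
Order: A (273/13=21.00) > B (159/17=9.35) > D (109/14=7.79) > C (126/24=5.25)
Fill: take A (13 @ 273) → take 11/17 of B → 102.88; 24/24 used.
1 item(s) taken whole; one partial (take 11/17 of B).

1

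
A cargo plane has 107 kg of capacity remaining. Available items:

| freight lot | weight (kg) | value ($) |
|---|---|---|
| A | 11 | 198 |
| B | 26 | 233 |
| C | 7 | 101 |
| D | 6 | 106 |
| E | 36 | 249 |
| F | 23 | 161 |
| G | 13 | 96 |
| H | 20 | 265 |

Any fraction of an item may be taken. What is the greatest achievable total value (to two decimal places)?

Order: A (198/11=18.00) > D (106/6=17.67) > C (101/7=14.43) > H (265/20=13.25) > B (233/26=8.96) > G (96/13=7.38) > F (161/23=7.00) > E (249/36=6.92)
Fill: take A (11 @ 198) → take D (6 @ 106) → take C (7 @ 101) → take H (20 @ 265) → take B (26 @ 233) → take G (13 @ 96) → take F (23 @ 161) → take 1/36 of E → 6.92; 107/107 used.
Total value = 1166.92

1166.92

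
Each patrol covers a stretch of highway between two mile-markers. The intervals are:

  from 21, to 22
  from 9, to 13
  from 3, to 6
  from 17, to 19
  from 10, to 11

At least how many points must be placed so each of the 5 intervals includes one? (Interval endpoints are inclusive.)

By right end: [3,6]  [10,11]  [9,13]  [17,19]  [21,22]
[3,6] uncovered → point at 6; [10,11] uncovered → point at 11; [17,19] uncovered → point at 19; [21,22] uncovered → point at 22.
Points: 6, 11, 19, 22 (4 total).

4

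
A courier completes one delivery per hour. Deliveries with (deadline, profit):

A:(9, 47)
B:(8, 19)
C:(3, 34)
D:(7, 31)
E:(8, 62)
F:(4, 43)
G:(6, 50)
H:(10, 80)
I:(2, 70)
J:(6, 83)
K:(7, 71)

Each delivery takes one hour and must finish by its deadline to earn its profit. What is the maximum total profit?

571

By profit: J(d6,83), H(d10,80), K(d7,71), I(d2,70), E(d8,62), G(d6,50), A(d9,47), F(d4,43), C(d3,34), D(d7,31), B(d8,19)
J→slot 6; H→slot 10; K→slot 7; I→slot 2; E→slot 8; G→slot 5; A→slot 9; F→slot 4; C→slot 3; D→slot 1; B skipped.
Profit = 31 + 70 + 34 + 43 + 50 + 83 + 71 + 62 + 47 + 80 = 571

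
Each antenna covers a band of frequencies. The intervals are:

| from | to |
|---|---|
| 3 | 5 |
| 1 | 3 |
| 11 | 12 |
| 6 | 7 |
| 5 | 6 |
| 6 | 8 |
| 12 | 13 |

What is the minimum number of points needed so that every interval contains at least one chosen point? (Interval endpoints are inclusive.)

Sorted: [1,3] [3,5] [5,6] [6,7] [6,8] [11,12] [12,13]
{[1,3],[3,5]} hit by 3; {[5,6],[6,7],[6,8]} hit by 6; {[11,12],[12,13]} hit by 12.
Points: 3, 6, 12 (3 total).

3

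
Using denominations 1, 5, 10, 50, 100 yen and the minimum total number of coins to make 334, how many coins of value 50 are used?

0

334 − 3×100→34 − 3×10→4 − 4×1→0
Count of 50: 0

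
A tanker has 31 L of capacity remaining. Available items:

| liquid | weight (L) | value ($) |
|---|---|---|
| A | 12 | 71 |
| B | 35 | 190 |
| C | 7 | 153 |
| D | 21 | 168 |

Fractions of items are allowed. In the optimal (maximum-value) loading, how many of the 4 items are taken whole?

2

Order: C (153/7=21.86) > D (168/21=8.00) > A (71/12=5.92) > B (190/35=5.43)
Fill: take C (7 @ 153) → take D (21 @ 168) → take 3/12 of A → 17.75; 31/31 used.
2 item(s) taken whole; one partial (take 3/12 of A).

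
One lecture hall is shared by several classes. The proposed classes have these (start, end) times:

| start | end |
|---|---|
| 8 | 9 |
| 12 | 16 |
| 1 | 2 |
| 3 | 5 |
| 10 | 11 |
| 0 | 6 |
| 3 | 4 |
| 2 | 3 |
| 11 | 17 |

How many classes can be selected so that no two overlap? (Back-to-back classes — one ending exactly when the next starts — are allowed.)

6

Order by finish time; keep every interval that doesn't clash with the previous kept one.
By end time: (1,2), (2,3), (3,4), (3,5), (0,6), (8,9), (10,11), (12,16), (11,17).
Pick (1,2); next start ≥ 2 → (2,3); next start ≥ 3 → (3,4); next start ≥ 4 → (8,9); next start ≥ 9 → (10,11); next start ≥ 11 → (12,16).
Selected 6 classes.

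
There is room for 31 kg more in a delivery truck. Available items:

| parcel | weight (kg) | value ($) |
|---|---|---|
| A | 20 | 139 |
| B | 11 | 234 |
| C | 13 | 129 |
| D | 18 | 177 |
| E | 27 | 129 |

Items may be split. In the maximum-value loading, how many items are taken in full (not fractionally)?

Sort by value per unit weight and fill in that order.
Ratios (sorted): B 21.27, C 9.92, D 9.83, A 6.95, E 4.78
take B (11 @ 234); take C (13 @ 129); take 7/18 of D → 68.83. Capacity used 31/31.
2 item(s) taken whole; one partial (take 7/18 of D).

2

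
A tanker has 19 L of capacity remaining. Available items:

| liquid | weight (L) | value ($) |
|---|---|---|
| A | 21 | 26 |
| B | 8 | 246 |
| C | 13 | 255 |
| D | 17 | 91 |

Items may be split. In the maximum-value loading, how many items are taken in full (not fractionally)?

1

Order: B (246/8=30.75) > C (255/13=19.62) > D (91/17=5.35) > A (26/21=1.24)
Fill: take B (8 @ 246) → take 11/13 of C → 215.77; 19/19 used.
1 item(s) taken whole; one partial (take 11/13 of C).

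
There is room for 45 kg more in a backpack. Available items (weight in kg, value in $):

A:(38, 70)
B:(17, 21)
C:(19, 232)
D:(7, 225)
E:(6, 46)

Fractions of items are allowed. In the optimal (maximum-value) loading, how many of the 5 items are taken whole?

3

Sort by value per unit weight and fill in that order.
Ratios (sorted): D 32.14, C 12.21, E 7.67, A 1.84, B 1.24
take D (7 @ 225); take C (19 @ 232); take E (6 @ 46); take 13/38 of A → 23.95. Capacity used 45/45.
3 item(s) taken whole; one partial (take 13/38 of A).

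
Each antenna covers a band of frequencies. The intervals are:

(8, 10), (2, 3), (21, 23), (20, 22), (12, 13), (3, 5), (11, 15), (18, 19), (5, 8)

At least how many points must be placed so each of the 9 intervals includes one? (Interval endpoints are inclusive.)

5

Sorted: [2,3] [3,5] [5,8] [8,10] [12,13] [11,15] [18,19] [20,22] [21,23]
{[2,3],[3,5]} hit by 3; {[5,8],[8,10]} hit by 8; {[12,13],[11,15]} hit by 13; {[18,19]} hit by 19; {[20,22],[21,23]} hit by 22.
Points: 3, 8, 13, 19, 22 (5 total).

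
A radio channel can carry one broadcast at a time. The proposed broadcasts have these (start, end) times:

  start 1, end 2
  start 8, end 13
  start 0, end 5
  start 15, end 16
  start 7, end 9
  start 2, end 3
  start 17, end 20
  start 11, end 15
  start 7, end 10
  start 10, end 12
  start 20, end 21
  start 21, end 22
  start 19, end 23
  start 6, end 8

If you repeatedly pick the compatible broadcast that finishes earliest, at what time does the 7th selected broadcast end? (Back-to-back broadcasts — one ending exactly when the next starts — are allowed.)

Sort by end time and greedily take each interval whose start is ≥ the last chosen end.
Sorted by end: (1,2)  (2,3)  (0,5)  (6,8)  (7,9)  (7,10)  (10,12)  (8,13)  (11,15)  (15,16)  (17,20)  (20,21)  (21,22)  (19,23)
take (1,2); take (2,3); take (6,8); take (10,12); take (15,16); take (17,20); take (20,21); take (21,22).
Selected: (1,2) (2,3) (6,8) (10,12) (15,16) (17,20) (20,21) (21,22)

21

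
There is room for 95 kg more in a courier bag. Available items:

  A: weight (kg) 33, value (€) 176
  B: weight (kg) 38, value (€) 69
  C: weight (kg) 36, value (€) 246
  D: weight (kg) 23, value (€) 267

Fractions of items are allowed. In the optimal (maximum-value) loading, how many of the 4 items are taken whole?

Order: D (267/23=11.61) > C (246/36=6.83) > A (176/33=5.33) > B (69/38=1.82)
Fill: take D (23 @ 267) → take C (36 @ 246) → take A (33 @ 176) → take 3/38 of B → 5.45; 95/95 used.
3 item(s) taken whole; one partial (take 3/38 of B).

3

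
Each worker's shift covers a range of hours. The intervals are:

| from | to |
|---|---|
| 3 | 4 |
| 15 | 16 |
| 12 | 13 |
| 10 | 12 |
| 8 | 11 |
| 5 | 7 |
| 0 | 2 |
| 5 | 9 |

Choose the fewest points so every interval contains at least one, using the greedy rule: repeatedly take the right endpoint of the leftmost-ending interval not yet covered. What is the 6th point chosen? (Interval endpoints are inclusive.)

16

Process intervals by earliest right end; each time one isn't hit yet, stab at its right endpoint.
Sorted: [0,2] [3,4] [5,7] [5,9] [8,11] [10,12] [12,13] [15,16]
{[0,2]} hit by 2; {[3,4]} hit by 4; {[5,7],[5,9]} hit by 7; {[8,11],[10,12]} hit by 11; {[12,13]} hit by 13; {[15,16]} hit by 16.
Points: 2, 4, 7, 11, 13, 16 (6 total).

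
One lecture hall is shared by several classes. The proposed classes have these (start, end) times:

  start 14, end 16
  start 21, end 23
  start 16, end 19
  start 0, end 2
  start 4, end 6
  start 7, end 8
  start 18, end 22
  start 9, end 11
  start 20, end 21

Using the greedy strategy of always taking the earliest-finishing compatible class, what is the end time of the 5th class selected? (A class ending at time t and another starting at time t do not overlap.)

Order by finish time; keep every interval that doesn't clash with the previous kept one.
By end time: (0,2), (4,6), (7,8), (9,11), (14,16), (16,19), (20,21), (18,22), (21,23).
Pick (0,2); next start ≥ 2 → (4,6); next start ≥ 6 → (7,8); next start ≥ 8 → (9,11); next start ≥ 11 → (14,16); next start ≥ 16 → (16,19); next start ≥ 19 → (20,21); next start ≥ 21 → (21,23).
Selected: (0,2) (4,6) (7,8) (9,11) (14,16) (16,19) (20,21) (21,23)

16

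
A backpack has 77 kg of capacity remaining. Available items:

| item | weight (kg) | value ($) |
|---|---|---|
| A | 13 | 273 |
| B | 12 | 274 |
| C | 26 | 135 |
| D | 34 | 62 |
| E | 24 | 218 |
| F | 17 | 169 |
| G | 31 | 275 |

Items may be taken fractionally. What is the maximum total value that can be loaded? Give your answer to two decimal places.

Greedy by value/weight ratio, highest first.
Ratios (sorted): B 22.83, A 21.00, F 9.94, E 9.08, G 8.87, C 5.19, D 1.82
take B (12 @ 274); take A (13 @ 273); take F (17 @ 169); take E (24 @ 218); take 11/31 of G → 97.58. Capacity used 77/77.
Total value = 1031.58

1031.58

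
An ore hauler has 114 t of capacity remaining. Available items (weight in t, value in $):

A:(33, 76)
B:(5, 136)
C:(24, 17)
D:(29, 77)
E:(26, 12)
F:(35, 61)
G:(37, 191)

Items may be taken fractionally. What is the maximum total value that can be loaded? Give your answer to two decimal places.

497.43

Order: B (136/5=27.20) > G (191/37=5.16) > D (77/29=2.66) > A (76/33=2.30) > F (61/35=1.74) > C (17/24=0.71) > E (12/26=0.46)
Fill: take B (5 @ 136) → take G (37 @ 191) → take D (29 @ 77) → take A (33 @ 76) → take 10/35 of F → 17.43; 114/114 used.
Total value = 497.43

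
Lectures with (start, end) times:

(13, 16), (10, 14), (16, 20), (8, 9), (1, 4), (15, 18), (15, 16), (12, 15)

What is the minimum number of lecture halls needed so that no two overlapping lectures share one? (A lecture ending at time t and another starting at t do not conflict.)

The answer is the maximum number of intervals overlapping at any instant.
starts: [1, 8, 10, 12, 13, 15, 15, 16]
ends:   [4, 9, 14, 15, 16, 16, 18, 20]
s1→1 e4→0 s8→1 e9→0 s10→1 s12→2 s13→3  — peak 3.

3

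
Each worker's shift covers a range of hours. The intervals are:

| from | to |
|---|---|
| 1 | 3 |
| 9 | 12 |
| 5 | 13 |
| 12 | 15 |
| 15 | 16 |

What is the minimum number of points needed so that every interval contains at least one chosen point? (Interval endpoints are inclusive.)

Sort by right endpoint; whenever an interval is uncovered, place a point at its right end.
By right end: [1,3]  [9,12]  [5,13]  [12,15]  [15,16]
[1,3] uncovered → point at 3; [9,12] uncovered → point at 12; [15,16] uncovered → point at 16.
Points: 3, 12, 16 (3 total).

3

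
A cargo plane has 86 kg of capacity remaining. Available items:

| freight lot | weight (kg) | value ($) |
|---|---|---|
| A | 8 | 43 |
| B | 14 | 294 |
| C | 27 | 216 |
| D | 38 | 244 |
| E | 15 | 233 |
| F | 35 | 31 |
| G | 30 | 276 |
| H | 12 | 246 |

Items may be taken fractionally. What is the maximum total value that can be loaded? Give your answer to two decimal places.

Ratios (sorted): B 21.00, H 20.50, E 15.53, G 9.20, C 8.00, D 6.42, A 5.38, F 0.89
take B (14 @ 294); take H (12 @ 246); take E (15 @ 233); take G (30 @ 276); take 15/27 of C → 120.00. Capacity used 86/86.
Total value = 1169.00

1169.00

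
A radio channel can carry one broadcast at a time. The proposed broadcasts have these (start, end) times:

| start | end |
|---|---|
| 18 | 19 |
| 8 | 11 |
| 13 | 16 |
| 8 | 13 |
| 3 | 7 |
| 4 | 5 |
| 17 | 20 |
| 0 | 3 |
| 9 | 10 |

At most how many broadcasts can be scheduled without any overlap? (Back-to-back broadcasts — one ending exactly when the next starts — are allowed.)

5

Greedy by earliest finish: after sorting by end time, pick each interval compatible with the last pick.
By end time: (0,3), (4,5), (3,7), (9,10), (8,11), (8,13), (13,16), (18,19), (17,20).
Pick (0,3); next start ≥ 3 → (4,5); next start ≥ 5 → (9,10); next start ≥ 10 → (13,16); next start ≥ 16 → (18,19).
Selected 5 broadcasts.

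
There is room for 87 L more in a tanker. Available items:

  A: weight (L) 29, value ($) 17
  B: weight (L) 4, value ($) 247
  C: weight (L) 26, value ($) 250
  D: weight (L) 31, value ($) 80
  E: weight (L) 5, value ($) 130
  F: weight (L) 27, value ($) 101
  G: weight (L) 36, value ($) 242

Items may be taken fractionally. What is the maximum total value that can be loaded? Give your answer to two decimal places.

928.85

Sort by value per unit weight and fill in that order.
Order: B (247/4=61.75) > E (130/5=26.00) > C (250/26=9.62) > G (242/36=6.72) > F (101/27=3.74) > D (80/31=2.58) > A (17/29=0.59)
Fill: take B (4 @ 247) → take E (5 @ 130) → take C (26 @ 250) → take G (36 @ 242) → take 16/27 of F → 59.85; 87/87 used.
Total value = 928.85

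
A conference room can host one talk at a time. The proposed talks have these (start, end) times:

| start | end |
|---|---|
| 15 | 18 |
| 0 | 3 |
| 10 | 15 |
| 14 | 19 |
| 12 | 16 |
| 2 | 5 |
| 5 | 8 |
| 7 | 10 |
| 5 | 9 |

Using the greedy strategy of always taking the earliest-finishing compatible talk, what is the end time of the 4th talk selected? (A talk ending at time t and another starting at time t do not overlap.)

By end time: (0,3), (2,5), (5,8), (5,9), (7,10), (10,15), (12,16), (15,18), (14,19).
Pick (0,3); next start ≥ 3 → (5,8); next start ≥ 8 → (10,15); next start ≥ 15 → (15,18).
Selected: (0,3) (5,8) (10,15) (15,18)

18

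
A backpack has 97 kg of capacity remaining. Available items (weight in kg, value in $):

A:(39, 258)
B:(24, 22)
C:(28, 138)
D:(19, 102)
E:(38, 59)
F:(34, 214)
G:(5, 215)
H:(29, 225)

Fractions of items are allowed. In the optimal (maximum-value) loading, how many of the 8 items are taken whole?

3

Sort by value per unit weight and fill in that order.
Order: G (215/5=43.00) > H (225/29=7.76) > A (258/39=6.62) > F (214/34=6.29) > D (102/19=5.37) > C (138/28=4.93) > E (59/38=1.55) > B (22/24=0.92)
Fill: take G (5 @ 215) → take H (29 @ 225) → take A (39 @ 258) → take 24/34 of F → 151.06; 97/97 used.
3 item(s) taken whole; one partial (take 24/34 of F).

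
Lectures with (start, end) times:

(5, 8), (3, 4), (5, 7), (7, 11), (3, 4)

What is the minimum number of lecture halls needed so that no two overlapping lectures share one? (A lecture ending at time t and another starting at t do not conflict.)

2

Events (time:±→running): 3:+→1 3:+→2 … peak 2.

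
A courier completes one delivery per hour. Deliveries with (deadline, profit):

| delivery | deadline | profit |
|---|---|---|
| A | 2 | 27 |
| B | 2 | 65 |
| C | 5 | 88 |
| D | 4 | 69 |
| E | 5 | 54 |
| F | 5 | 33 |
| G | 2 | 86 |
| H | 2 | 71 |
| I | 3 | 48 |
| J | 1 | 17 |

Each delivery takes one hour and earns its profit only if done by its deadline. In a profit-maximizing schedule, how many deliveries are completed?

5

Profit order: C=88 G=86 H=71 D=69 B=65 E=54 I=48 F=33 A=27 J=17
Assign: C→slot 5, G→slot 2, H→slot 1, D→slot 4, B skipped, E→slot 3, I skipped, F skipped, A skipped, J skipped.
Slots: [1:H] [2:G] [3:E] [4:D] [5:C]
5 of 10 scheduled.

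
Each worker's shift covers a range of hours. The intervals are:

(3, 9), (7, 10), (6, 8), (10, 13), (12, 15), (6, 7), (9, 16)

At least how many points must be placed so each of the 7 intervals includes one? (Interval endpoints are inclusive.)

2

Sorted: [6,7] [6,8] [3,9] [7,10] [10,13] [12,15] [9,16]
{[6,7],[6,8],[3,9],[7,10]} hit by 7; {[10,13],[12,15],[9,16]} hit by 13.
Points: 7, 13 (2 total).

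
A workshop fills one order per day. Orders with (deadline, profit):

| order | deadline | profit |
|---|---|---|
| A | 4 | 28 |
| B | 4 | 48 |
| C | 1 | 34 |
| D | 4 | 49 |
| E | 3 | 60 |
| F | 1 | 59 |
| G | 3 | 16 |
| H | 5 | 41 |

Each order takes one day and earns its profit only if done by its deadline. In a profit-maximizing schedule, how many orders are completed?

Take jobs in profit order; each goes to the latest open slot no later than its deadline.
By profit: E(d3,60), F(d1,59), D(d4,49), B(d4,48), H(d5,41), C(d1,34), A(d4,28), G(d3,16)
E→slot 3; F→slot 1; D→slot 4; B→slot 2; H→slot 5; C skipped; A skipped; G skipped.
5 of 8 scheduled.

5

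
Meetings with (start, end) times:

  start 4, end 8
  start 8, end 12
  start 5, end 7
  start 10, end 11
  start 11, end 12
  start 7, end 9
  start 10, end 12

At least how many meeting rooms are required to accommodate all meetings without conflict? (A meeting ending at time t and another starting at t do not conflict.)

Count concurrent intervals with a sweep; the peak is the room count.
starts: [4, 5, 7, 8, 10, 10, 11]
ends:   [7, 8, 9, 11, 12, 12, 12]
s4→1 s5→2 e7→1 s7→2 e8→1 s8→2 e9→1 s10→2 s10→3  — peak 3.

3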